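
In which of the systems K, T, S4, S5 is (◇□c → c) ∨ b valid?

S5

S5-tableau for the negation ¬((◇□c → c) ∨ b):
1. ¬((◇□c → c) ∨ b), w0
2. ¬(◇□c → c), w0
3. ¬b, w0
4. ◇□c, w0
5. ¬c, w0
6. □c, w1
7. c, w0
Accessibility: w0Rw0, w0Rw1, w1Rw0, w1Rw1
Branch closes: c and ¬c both at w0.
Every branch closes (one shown): valid in S5.
S4-tableau for the negation ¬((◇□c → c) ∨ b):
1. ¬((◇□c → c) ∨ b), w0
2. ¬(◇□c → c), w0
3. ¬b, w0
4. ◇□c, w0
5. ¬c, w0
6. □c, w1
7. c, w1
Accessibility: w0Rw0, w0Rw1, w1Rw1
Complete open branch: countermodel on an S4-frame, so not valid in S4, nor in K, T (the same frame is also a K-frame and a T-frame).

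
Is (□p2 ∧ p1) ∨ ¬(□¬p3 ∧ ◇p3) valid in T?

Valid

Tableau for the negation ¬((□p2 ∧ p1) ∨ ¬(□¬p3 ∧ ◇p3)):
1. ¬((□p2 ∧ p1) ∨ ¬(□¬p3 ∧ ◇p3)), w0
2. ¬(□p2 ∧ p1), w0   [¬∨-rule on 1]
3. □¬p3 ∧ ◇p3, w0   [¬∨-rule on 1]
4. □¬p3, w0   [∧-rule on 3]
5. ◇p3, w0   [∧-rule on 3]
6. ¬p3, w0   [□-rule on 4 via w0Rw0]
7. ¬p1, w0   [¬∧-rule on 2 (branches; this branch)]
8. p3, w1   [◇-rule on 5: fresh world w1, w0Rw1]
9. ¬p3, w1   [□-rule on 4 via w0Rw1]
Accessibility: w0Rw0, w0Rw1, w1Rw1
Branch closes: p3 and ¬p3 both at w1.
Every branch of the negation's tableau closes; the branch above is one of them.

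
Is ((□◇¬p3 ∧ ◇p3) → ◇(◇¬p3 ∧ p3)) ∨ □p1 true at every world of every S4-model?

Yes, valid

Tableau for the negation ¬(((□◇¬p3 ∧ ◇p3) → ◇(◇¬p3 ∧ p3)) ∨ □p1):
1. ¬(((□◇¬p3 ∧ ◇p3) → ◇(◇¬p3 ∧ p3)) ∨ □p1), w0
2. ¬((□◇¬p3 ∧ ◇p3) → ◇(◇¬p3 ∧ p3)), w0
3. ¬□p1, w0
4. □◇¬p3 ∧ ◇p3, w0
5. ¬◇(◇¬p3 ∧ p3), w0
6. □◇¬p3, w0
7. ◇p3, w0
8. ¬(◇¬p3 ∧ p3), w0
9. ◇¬p3, w0
10. ¬p3, w0
11. ¬p1, w1
12. ¬(◇¬p3 ∧ p3), w1
13. ◇¬p3, w1
14. ¬p3, w1
15. p3, w2
16. ¬(◇¬p3 ∧ p3), w2
17. ◇¬p3, w2
18. ¬◇¬p3, w2
19. ¬p3, w3
20. ¬(◇¬p3 ∧ p3), w3
21. ◇¬p3, w3
22. ¬p3, w4
23. ¬(◇¬p3 ∧ p3), w4
24. ◇¬p3, w4
25. ¬p3, w5
26. ¬(◇¬p3 ∧ p3), w5
27. ◇¬p3, w5
28. p3, w5
Accessibility: w0Rw0, w0Rw1, w0Rw2, w0Rw3, w0Rw4, w0Rw5, w1Rw1, w1Rw4, w2Rw2, w2Rw5, w3Rw3, w4Rw4, w5Rw5
Branch closes: p3 and ¬p3 both at w5.
All branches of the negation close; one closing branch shown above.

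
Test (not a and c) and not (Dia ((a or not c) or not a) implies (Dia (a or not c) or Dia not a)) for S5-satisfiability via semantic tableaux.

Unsatisfiable

1. (not a and c) and not (Dia ((a or not c) or not a) implies (Dia (a or not c) or Dia not a)), 0
2. not a and c, 0   [and-rule on 1]
3. not (Dia ((a or not c) or not a) implies (Dia (a or not c) or Dia not a)), 0   [and-rule on 1]
4. not a, 0   [and-rule on 2]
5. c, 0   [and-rule on 2]
6. Dia ((a or not c) or not a), 0   [neg-implies-rule on 3]
7. not (Dia (a or not c) or Dia not a), 0   [neg-implies-rule on 3]
8. not Dia (a or not c), 0   [neg-or-rule on 7]
9. not Dia not a, 0   [neg-or-rule on 7]
10. not (a or not c), 0   [neg-Dia-rule on 8 via 0R0]
11. a, 0   [neg-Dia-rule on 9 via 0R0]
Accessibility: 0R0
Branch closes: a and not a both at 0.
(One branch shown.) All branches close.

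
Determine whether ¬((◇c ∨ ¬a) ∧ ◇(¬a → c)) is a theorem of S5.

Invalid (countermodel exists)

Tableau for the negation (◇c ∨ ¬a) ∧ ◇(¬a → c):
1. (◇c ∨ ¬a) ∧ ◇(¬a → c), u
2. ◇c ∨ ¬a, u
3. ◇(¬a → c), u
4. ¬a, u
5. ¬a → c, v
6. c, v
Accessibility: uRu, uRv, vRu, vRv
The negation has an open branch (countermodel exists).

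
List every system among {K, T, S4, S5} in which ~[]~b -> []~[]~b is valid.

S5

S4-tableau for the negation ~(~[]~b -> []~[]~b):
1. ~(~[]~b -> []~[]~b), w0
2. ~[]~b, w0
3. ~[]~[]~b, w0
4. b, w1
5. []~b, w2
6. ~b, w2
Accessibility: w0Rw0, w0Rw1, w0Rw2, w1Rw1, w2Rw2
Complete open branch: countermodel on an S4-frame, so not valid in S4, nor in K, T (the same frame is also a K-frame and a T-frame).
S5-tableau for the negation ~(~[]~b -> []~[]~b):
1. ~(~[]~b -> []~[]~b), w0
2. ~[]~b, w0
3. ~[]~[]~b, w0
4. b, w1
5. []~b, w2
6. ~b, w0
7. ~b, w1
Accessibility: w0Rw0, w0Rw1, w0Rw2, w1Rw0, w1Rw1, w1Rw2, w2Rw0, w2Rw1, w2Rw2
Branch closes: b and ~b both at w1.
Every branch closes (one shown): valid in S5.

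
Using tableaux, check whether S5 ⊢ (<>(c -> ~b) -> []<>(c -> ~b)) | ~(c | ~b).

Valid

Tableau for the negation ~((<>(c -> ~b) -> []<>(c -> ~b)) | ~(c | ~b)):
1. ~((<>(c -> ~b) -> []<>(c -> ~b)) | ~(c | ~b)), u
2. ~(<>(c -> ~b) -> []<>(c -> ~b)), u   [~|-rule on 1]
3. c | ~b, u   [~|-rule on 1]
4. <>(c -> ~b), u   [~->-rule on 2]
5. ~[]<>(c -> ~b), u   [~->-rule on 2]
6. c, u   [|-rule on 3 (branches; this branch)]
7. c -> ~b, v   [<>-rule on 4: fresh world v, uRv]
8. ~b, v   [->-rule on 7 (branches; this branch)]
9. ~<>(c -> ~b), w   [~[]-rule on 5: fresh world w, uRw]
10. ~(c -> ~b), u   [~<>-rule on 9 via wRu]
11. b, u   [~->-rule on 10]
12. ~(c -> ~b), v   [~<>-rule on 9 via wRv]
13. c, v   [~->-rule on 12]
14. b, v   [~->-rule on 12]
Accessibility: uRu, uRv, uRw, vRu, vRv, vRw, wRu, wRv, wRw
Branch closes: b and ~b both at v.
Every branch of the negation's tableau closes; the branch above is one of them.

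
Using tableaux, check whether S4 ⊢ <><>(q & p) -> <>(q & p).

Valid in S4

Tableau for the negation ~(<><>(q & p) -> <>(q & p)):
1. ~(<><>(q & p) -> <>(q & p)), 0
2. <><>(q & p), 0   [~->-rule on 1]
3. ~<>(q & p), 0   [~->-rule on 1]
4. ~(q & p), 0   [~<>-rule on 3 via 0R0]
5. ~p, 0   [~&-rule on 4 (branches; this branch)]
6. <>(q & p), 1   [<>-rule on 2: fresh world 1, 0R1]
7. ~(q & p), 1   [~<>-rule on 3 via 0R1]
8. ~p, 1   [~&-rule on 7 (branches; this branch)]
9. q & p, 2   [<>-rule on 6: fresh world 2, 1R2]
10. q, 2   [&-rule on 9]
11. p, 2   [&-rule on 9]
12. ~(q & p), 2   [~<>-rule on 3 via 0R2]
13. ~p, 2   [~&-rule on 12 (branches; this branch)]
Accessibility: 0R0, 0R1, 0R2, 1R1, 1R2, 2R2
Branch closes: p and ~p both at 2.
Every branch of the negation's tableau closes; the branch above is one of them.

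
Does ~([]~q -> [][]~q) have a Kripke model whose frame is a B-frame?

Yes, satisfiable

1. ~([]~q -> [][]~q), u
2. []~q, u
3. ~[][]~q, u
4. ~q, u
5. ~[]~q, v
6. ~q, v
7. q, w
Accessibility: uRu, uRv, vRu, vRv, vRw, wRv, wRw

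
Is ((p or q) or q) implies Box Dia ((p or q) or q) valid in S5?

Tableau for the negation not (((p or q) or q) implies Box Dia ((p or q) or q)):
1. not (((p or q) or q) implies Box Dia ((p or q) or q)), 0
2. (p or q) or q, 0
3. not Box Dia ((p or q) or q), 0
4. p or q, 0
5. p, 0
6. not Dia ((p or q) or q), 1
7. not ((p or q) or q), 0
8. not (p or q), 0
9. not q, 0
10. not p, 0
Accessibility: 0R0, 0R1, 1R0, 1R1
Branch closes: p and not p both at 0.
Every branch of the negation's tableau closes; the branch above is one of them.

Valid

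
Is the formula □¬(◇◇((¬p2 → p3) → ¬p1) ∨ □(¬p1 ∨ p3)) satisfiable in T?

1. □¬(◇◇((¬p2 → p3) → ¬p1) ∨ □(¬p1 ∨ p3)), u
2. ¬(◇◇((¬p2 → p3) → ¬p1) ∨ □(¬p1 ∨ p3)), u   [□-rule on 1 via uRu]
3. ¬◇◇((¬p2 → p3) → ¬p1), u   [¬∨-rule on 2]
4. ¬□(¬p1 ∨ p3), u   [¬∨-rule on 2]
5. ¬◇((¬p2 → p3) → ¬p1), u   [¬◇-rule on 3 via uRu]
6. ¬((¬p2 → p3) → ¬p1), u   [¬◇-rule on 5 via uRu]
7. ¬p2 → p3, u   [¬→-rule on 6]
8. p1, u   [¬→-rule on 6]
9. p3, u   [→-rule on 7 (branches; this branch)]
10. ¬(¬p1 ∨ p3), v   [¬□-rule on 4: fresh world v, uRv]
11. p1, v   [¬∨-rule on 10]
12. ¬p3, v   [¬∨-rule on 10]
13. ¬(◇◇((¬p2 → p3) → ¬p1) ∨ □(¬p1 ∨ p3)), v   [□-rule on 1 via uRv]
14. ¬◇◇((¬p2 → p3) → ¬p1), v   [¬∨-rule on 13]
15. ¬□(¬p1 ∨ p3), v   [¬∨-rule on 13]
16. ¬◇((¬p2 → p3) → ¬p1), v   [¬◇-rule on 3 via uRv]
17. ¬((¬p2 → p3) → ¬p1), v   [¬◇-rule on 5 via uRv]
18. ¬p2 → p3, v   [¬→-rule on 17]
19. p2, v   [→-rule on 18 (branches; this branch)]
20. ¬(¬p1 ∨ p3), w   [¬□-rule on 15: fresh world w, vRw]
21. p1, w   [¬∨-rule on 20]
22. ¬p3, w   [¬∨-rule on 20]
23. ¬◇((¬p2 → p3) → ¬p1), w   [¬◇-rule on 14 via vRw]
24. ¬((¬p2 → p3) → ¬p1), w   [¬◇-rule on 16 via vRw]
25. ¬p2 → p3, w   [¬→-rule on 24]
26. p2, w   [→-rule on 25 (branches; this branch)]
Accessibility: uRu, uRv, vRv, vRw, wRw

Yes, satisfiable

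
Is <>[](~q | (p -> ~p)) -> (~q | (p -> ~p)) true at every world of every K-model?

Tableau for the negation ~(<>[](~q | (p -> ~p)) -> (~q | (p -> ~p))):
1. ~(<>[](~q | (p -> ~p)) -> (~q | (p -> ~p))), 0
2. <>[](~q | (p -> ~p)), 0   [~->-rule on 1]
3. ~(~q | (p -> ~p)), 0   [~->-rule on 1]
4. q, 0   [~|-rule on 3]
5. ~(p -> ~p), 0   [~|-rule on 3]
6. p, 0   [~->-rule on 5]
7. [](~q | (p -> ~p)), 1   [<>-rule on 2: fresh world 1, 0R1]
Accessibility: 0R1
The negation has an open branch (countermodel exists).

Invalid (countermodel exists)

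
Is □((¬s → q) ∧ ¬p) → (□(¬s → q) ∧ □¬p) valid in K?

Tableau for the negation ¬(□((¬s → q) ∧ ¬p) → (□(¬s → q) ∧ □¬p)):
1. ¬(□((¬s → q) ∧ ¬p) → (□(¬s → q) ∧ □¬p)), w0
2. □((¬s → q) ∧ ¬p), w0
3. ¬(□(¬s → q) ∧ □¬p), w0
4. ¬□(¬s → q), w0
5. ¬(¬s → q), w1
6. ¬s, w1
7. ¬q, w1
8. (¬s → q) ∧ ¬p, w1
9. ¬s → q, w1
10. ¬p, w1
11. q, w1
Accessibility: w0Rw1
Branch closes: q and ¬q both at w1.
Every branch of the negation's tableau closes; the branch above is one of them.

Valid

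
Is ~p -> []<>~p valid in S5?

Valid

Tableau for the negation ~(~p -> []<>~p):
1. ~(~p -> []<>~p), 0
2. ~p, 0
3. ~[]<>~p, 0
4. ~<>~p, 1
5. p, 0
Accessibility: 0R0, 0R1, 1R0, 1R1
Branch closes: p and ~p both at 0.
Every branch of the negation's tableau closes; the branch above is one of them.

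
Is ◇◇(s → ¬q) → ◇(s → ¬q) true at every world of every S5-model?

Valid

Tableau for the negation ¬(◇◇(s → ¬q) → ◇(s → ¬q)):
1. ¬(◇◇(s → ¬q) → ◇(s → ¬q)), w0
2. ◇◇(s → ¬q), w0
3. ¬◇(s → ¬q), w0
4. ¬(s → ¬q), w0
5. s, w0
6. q, w0
7. ◇(s → ¬q), w1
8. ¬(s → ¬q), w1
9. s, w1
10. q, w1
11. s → ¬q, w2
12. ¬(s → ¬q), w2
13. s, w2
14. q, w2
15. ¬q, w2
Accessibility: w0Rw0, w0Rw1, w0Rw2, w1Rw0, w1Rw1, w1Rw2, w2Rw0, w2Rw1, w2Rw2
Branch closes: q and ¬q both at w2.
Every branch of the negation's tableau closes; the branch above is one of them.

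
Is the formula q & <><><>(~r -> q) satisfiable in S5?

Satisfiable

1. q & <><><>(~r -> q), w0
2. q, w0
3. <><><>(~r -> q), w0
4. <><>(~r -> q), w1
5. <>(~r -> q), w2
6. ~r -> q, w3
7. q, w3
Accessibility: w0Rw0, w0Rw1, w0Rw2, w0Rw3, w1Rw0, w1Rw1, w1Rw2, w1Rw3, w2Rw0, w2Rw1, w2Rw2, w2Rw3, w3Rw0, w3Rw1, w3Rw2, w3Rw3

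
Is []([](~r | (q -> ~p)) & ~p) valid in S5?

Tableau for the negation ~[]([](~r | (q -> ~p)) & ~p):
1. ~[]([](~r | (q -> ~p)) & ~p), u
2. ~([](~r | (q -> ~p)) & ~p), v
3. p, v
Accessibility: uRu, uRv, vRu, vRv
The negation has an open branch (countermodel exists).

Invalid (countermodel exists)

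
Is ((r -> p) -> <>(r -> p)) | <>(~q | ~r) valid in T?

Tableau for the negation ~(((r -> p) -> <>(r -> p)) | <>(~q | ~r)):
1. ~(((r -> p) -> <>(r -> p)) | <>(~q | ~r)), 0
2. ~((r -> p) -> <>(r -> p)), 0
3. ~<>(~q | ~r), 0
4. r -> p, 0
5. ~<>(r -> p), 0
6. ~(~q | ~r), 0
7. q, 0
8. r, 0
9. ~(r -> p), 0
10. ~p, 0
11. p, 0
Accessibility: 0R0
Branch closes: p and ~p both at 0.
Every branch of the negation's tableau closes; the branch above is one of them.

Valid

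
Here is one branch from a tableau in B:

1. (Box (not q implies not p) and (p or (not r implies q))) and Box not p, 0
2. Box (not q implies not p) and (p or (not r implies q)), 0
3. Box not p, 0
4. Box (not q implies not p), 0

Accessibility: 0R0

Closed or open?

No, open

There is no literal clash: for every atom and world, at most one sign appears.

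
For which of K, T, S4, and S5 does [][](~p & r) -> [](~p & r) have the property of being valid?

K-tableau for the negation ~([][](~p & r) -> [](~p & r)):
1. ~([][](~p & r) -> [](~p & r)), 0
2. [][](~p & r), 0
3. ~[](~p & r), 0
4. ~(~p & r), 1
5. [](~p & r), 1
6. ~r, 1
Accessibility: 0R1
Complete open branch: countermodel on a K-frame, so not valid in K.
T-tableau for the negation ~([][](~p & r) -> [](~p & r)):
1. ~([][](~p & r) -> [](~p & r)), 0
2. [][](~p & r), 0
3. ~[](~p & r), 0
4. [](~p & r), 0
5. ~p & r, 0
6. ~p, 0
7. r, 0
8. ~(~p & r), 1
9. [](~p & r), 1
10. ~p & r, 1
11. ~p, 1
12. r, 1
13. ~r, 1
Accessibility: 0R0, 0R1, 1R1
Branch closes: r and ~r both at 1.
Every branch closes (one shown): valid in T, hence also in S4, S5 (every theorem of T is a theorem of S4 and S5).

T, S4, S5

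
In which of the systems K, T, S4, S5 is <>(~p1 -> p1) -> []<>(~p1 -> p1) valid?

S5

S4-tableau for the negation ~(<>(~p1 -> p1) -> []<>(~p1 -> p1)):
1. ~(<>(~p1 -> p1) -> []<>(~p1 -> p1)), 0
2. <>(~p1 -> p1), 0
3. ~[]<>(~p1 -> p1), 0
4. ~p1 -> p1, 1
5. p1, 1
6. ~<>(~p1 -> p1), 2
7. ~(~p1 -> p1), 2
8. ~p1, 2
Accessibility: 0R0, 0R1, 0R2, 1R1, 2R2
Complete open branch: countermodel on an S4-frame, so not valid in S4, nor in K, T (the same frame is also a K-frame and a T-frame).
S5-tableau for the negation ~(<>(~p1 -> p1) -> []<>(~p1 -> p1)):
1. ~(<>(~p1 -> p1) -> []<>(~p1 -> p1)), 0
2. <>(~p1 -> p1), 0
3. ~[]<>(~p1 -> p1), 0
4. ~p1 -> p1, 1
5. p1, 1
6. ~<>(~p1 -> p1), 2
7. ~(~p1 -> p1), 0
8. ~p1, 0
9. ~(~p1 -> p1), 1
10. ~p1, 1
Accessibility: 0R0, 0R1, 0R2, 1R0, 1R1, 1R2, 2R0, 2R1, 2R2
Branch closes: p1 and ~p1 both at 1.
Every branch closes (one shown): valid in S5.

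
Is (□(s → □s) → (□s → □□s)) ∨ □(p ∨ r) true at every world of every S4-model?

Valid

Tableau for the negation ¬((□(s → □s) → (□s → □□s)) ∨ □(p ∨ r)):
1. ¬((□(s → □s) → (□s → □□s)) ∨ □(p ∨ r)), u
2. ¬(□(s → □s) → (□s → □□s)), u
3. ¬□(p ∨ r), u
4. □(s → □s), u
5. ¬(□s → □□s), u
6. □s, u
7. ¬□□s, u
8. s → □s, u
9. s, u
10. ¬(p ∨ r), v
11. ¬p, v
12. ¬r, v
13. s → □s, v
14. s, v
15. □s, v
16. ¬□s, w
17. s → □s, w
18. s, w
19. □s, w
20. ¬s, x
21. s → □s, x
22. s, x
Accessibility: uRu, uRv, uRw, uRx, vRv, wRw, wRx, xRx
Branch closes: s and ¬s both at x.
Every branch of the negation's tableau closes; the branch above is one of them.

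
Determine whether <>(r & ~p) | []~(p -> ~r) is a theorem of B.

Not valid

Tableau for the negation ~(<>(r & ~p) | []~(p -> ~r)):
1. ~(<>(r & ~p) | []~(p -> ~r)), 0
2. ~<>(r & ~p), 0   [~|-rule on 1]
3. ~[]~(p -> ~r), 0   [~|-rule on 1]
4. ~(r & ~p), 0   [~<>-rule on 2 via 0R0]
5. p, 0   [~&-rule on 4 (branches; this branch)]
6. p -> ~r, 1   [~[]-rule on 3: fresh world 1, 0R1]
7. ~(r & ~p), 1   [~<>-rule on 2 via 0R1]
8. ~r, 1   [->-rule on 6 (branches; this branch)]
9. p, 1   [~&-rule on 7 (branches; this branch)]
Accessibility: 0R0, 0R1, 1R0, 1R1
The negation has an open branch (countermodel exists).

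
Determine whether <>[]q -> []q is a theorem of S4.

Tableau for the negation ~(<>[]q -> []q):
1. ~(<>[]q -> []q), 0
2. <>[]q, 0
3. ~[]q, 0
4. []q, 1
5. q, 1
6. ~q, 2
Accessibility: 0R0, 0R1, 0R2, 1R1, 2R2
The negation has an open branch (countermodel exists).

Invalid (countermodel exists)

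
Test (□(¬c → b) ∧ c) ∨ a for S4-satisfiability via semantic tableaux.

1. (□(¬c → b) ∧ c) ∨ a, u
2. a, u
Accessibility: uRu

Satisfiable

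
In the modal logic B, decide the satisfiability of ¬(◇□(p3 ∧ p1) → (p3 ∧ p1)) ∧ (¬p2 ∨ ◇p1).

1. ¬(◇□(p3 ∧ p1) → (p3 ∧ p1)) ∧ (¬p2 ∨ ◇p1), w0
2. ¬(◇□(p3 ∧ p1) → (p3 ∧ p1)), w0
3. ¬p2 ∨ ◇p1, w0
4. ◇□(p3 ∧ p1), w0
5. ¬(p3 ∧ p1), w0
6. ◇p1, w0
7. ¬p1, w0
8. □(p3 ∧ p1), w1
9. p3 ∧ p1, w0
10. p3, w0
11. p1, w0
Accessibility: w0Rw0, w0Rw1, w1Rw0, w1Rw1
Branch closes: p1 and ¬p1 both at w0.
Every branch closes; the branch above is one of them.

Unsatisfiable (every branch closes)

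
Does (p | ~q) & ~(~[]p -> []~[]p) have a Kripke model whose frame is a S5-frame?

Unsatisfiable

1. (p | ~q) & ~(~[]p -> []~[]p), u
2. p | ~q, u
3. ~(~[]p -> []~[]p), u
4. ~[]p, u
5. ~[]~[]p, u
6. ~q, u
7. ~p, v
8. []p, w
9. p, u
10. p, v
Accessibility: uRu, uRv, uRw, vRu, vRv, vRw, wRu, wRv, wRw
Branch closes: p and ~p both at v.
All branches of the tableau close; one closing branch shown above.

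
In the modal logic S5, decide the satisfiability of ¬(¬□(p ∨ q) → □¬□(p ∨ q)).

1. ¬(¬□(p ∨ q) → □¬□(p ∨ q)), 0
2. ¬□(p ∨ q), 0
3. ¬□¬□(p ∨ q), 0
4. ¬(p ∨ q), 1
5. ¬p, 1
6. ¬q, 1
7. □(p ∨ q), 2
8. p ∨ q, 0
9. p ∨ q, 1
10. p ∨ q, 2
11. q, 0
12. q, 1
Accessibility: 0R0, 0R1, 0R2, 1R0, 1R1, 1R2, 2R0, 2R1, 2R2
Branch closes: q and ¬q both at 1.
(One branch shown.) All branches close.

Unsatisfiable (every branch closes)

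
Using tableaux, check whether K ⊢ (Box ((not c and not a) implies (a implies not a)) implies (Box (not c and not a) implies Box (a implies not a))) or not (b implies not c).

Tableau for the negation not ((Box ((not c and not a) implies (a implies not a)) implies (Box (not c and not a) implies Box (a implies not a))) or not (b implies not c)):
1. not ((Box ((not c and not a) implies (a implies not a)) implies (Box (not c and not a) implies Box (a implies not a))) or not (b implies not c)), w0
2. not (Box ((not c and not a) implies (a implies not a)) implies (Box (not c and not a) implies Box (a implies not a))), w0   [neg-or-rule on 1]
3. b implies not c, w0   [neg-or-rule on 1]
4. Box ((not c and not a) implies (a implies not a)), w0   [neg-implies-rule on 2]
5. not (Box (not c and not a) implies Box (a implies not a)), w0   [neg-implies-rule on 2]
6. Box (not c and not a), w0   [neg-implies-rule on 5]
7. not Box (a implies not a), w0   [neg-implies-rule on 5]
8. not c, w0   [implies-rule on 3 (branches; this branch)]
9. not (a implies not a), w1   [neg-Box-rule on 7: fresh world w1, w0Rw1]
10. a, w1   [neg-implies-rule on 9]
11. (not c and not a) implies (a implies not a), w1   [Box-rule on 4 via w0Rw1]
12. not c and not a, w1   [Box-rule on 6 via w0Rw1]
13. not c, w1   [and-rule on 12]
14. not a, w1   [and-rule on 12]
Accessibility: w0Rw1
Branch closes: a and not a both at w1.
All branches of the negation close; one closing branch shown above.

Yes, valid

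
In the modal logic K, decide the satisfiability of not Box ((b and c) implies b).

1. not Box ((b and c) implies b), 0
2. not ((b and c) implies b), 1
3. b and c, 1
4. not b, 1
5. b, 1
6. c, 1
Accessibility: 0R1
Branch closes: b and not b both at 1.
All branches of the tableau close; one closing branch shown above.

No, unsatisfiable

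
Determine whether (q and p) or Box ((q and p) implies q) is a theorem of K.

Tableau for the negation not ((q and p) or Box ((q and p) implies q)):
1. not ((q and p) or Box ((q and p) implies q)), 0
2. not (q and p), 0
3. not Box ((q and p) implies q), 0
4. not p, 0
5. not ((q and p) implies q), 1
6. q and p, 1
7. not q, 1
8. q, 1
9. p, 1
Accessibility: 0R1
Branch closes: q and not q both at 1.
Every branch of the negation's tableau closes; the branch above is one of them.

Yes, valid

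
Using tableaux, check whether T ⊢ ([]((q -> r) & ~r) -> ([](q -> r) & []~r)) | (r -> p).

Valid

Tableau for the negation ~(([]((q -> r) & ~r) -> ([](q -> r) & []~r)) | (r -> p)):
1. ~(([]((q -> r) & ~r) -> ([](q -> r) & []~r)) | (r -> p)), u
2. ~([]((q -> r) & ~r) -> ([](q -> r) & []~r)), u
3. ~(r -> p), u
4. []((q -> r) & ~r), u
5. ~([](q -> r) & []~r), u
6. r, u
7. ~p, u
8. (q -> r) & ~r, u
9. q -> r, u
10. ~r, u
Accessibility: uRu
Branch closes: r and ~r both at u.
Every branch of the negation's tableau closes; the branch above is one of them.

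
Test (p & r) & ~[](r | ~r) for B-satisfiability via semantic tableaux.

1. (p & r) & ~[](r | ~r), u
2. p & r, u
3. ~[](r | ~r), u
4. p, u
5. r, u
6. ~(r | ~r), v
7. ~r, v
8. r, v
Accessibility: uRu, uRv, vRu, vRv
Branch closes: r and ~r both at v.
(One branch shown.) All branches close.

Unsatisfiable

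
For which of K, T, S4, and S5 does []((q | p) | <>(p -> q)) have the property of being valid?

T, S4, S5

K-tableau for the negation ~[]((q | p) | <>(p -> q)):
1. ~[]((q | p) | <>(p -> q)), 0
2. ~((q | p) | <>(p -> q)), 1
3. ~(q | p), 1
4. ~<>(p -> q), 1
5. ~q, 1
6. ~p, 1
Accessibility: 0R1
Complete open branch: countermodel on a K-frame, so not valid in K.
T-tableau for the negation ~[]((q | p) | <>(p -> q)):
1. ~[]((q | p) | <>(p -> q)), 0
2. ~((q | p) | <>(p -> q)), 1
3. ~(q | p), 1
4. ~<>(p -> q), 1
5. ~q, 1
6. ~p, 1
7. ~(p -> q), 1
8. p, 1
Accessibility: 0R0, 0R1, 1R1
Branch closes: p and ~p both at 1.
Every branch closes (one shown): valid in T, hence also in S4, S5 (every theorem of T is a theorem of S4 and S5).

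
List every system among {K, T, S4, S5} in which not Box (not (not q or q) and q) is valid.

T, S4, S5

T-tableau for the negation Box (not (not q or q) and q):
1. Box (not (not q or q) and q), u
2. not (not q or q) and q, u
3. not (not q or q), u
4. q, u
5. not q, u
Accessibility: uRu
Branch closes: q and not q both at u.
Every branch closes (one shown): valid in T, hence also in S4, S5 (every theorem of T is a theorem of S4 and S5).
K-tableau for the negation Box (not (not q or q) and q):
1. Box (not (not q or q) and q), u
Complete open branch: countermodel on a K-frame, so not valid in K.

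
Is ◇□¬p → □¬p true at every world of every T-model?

Tableau for the negation ¬(◇□¬p → □¬p):
1. ¬(◇□¬p → □¬p), u
2. ◇□¬p, u   [¬→-rule on 1]
3. ¬□¬p, u   [¬→-rule on 1]
4. □¬p, v   [◇-rule on 2: fresh world v, uRv]
5. ¬p, v   [□-rule on 4 via vRv]
6. p, w   [¬□-rule on 3: fresh world w, uRw]
Accessibility: uRu, uRv, uRw, vRv, wRw
The negation has an open branch (countermodel exists).

No, not valid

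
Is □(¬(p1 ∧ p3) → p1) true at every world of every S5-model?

Tableau for the negation ¬□(¬(p1 ∧ p3) → p1):
1. ¬□(¬(p1 ∧ p3) → p1), 0
2. ¬(¬(p1 ∧ p3) → p1), 1
3. ¬(p1 ∧ p3), 1
4. ¬p1, 1
5. ¬p3, 1
Accessibility: 0R0, 0R1, 1R0, 1R1
The negation has an open branch (countermodel exists).

Invalid (countermodel exists)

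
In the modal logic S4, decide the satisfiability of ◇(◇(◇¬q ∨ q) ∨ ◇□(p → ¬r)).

Yes, satisfiable

1. ◇(◇(◇¬q ∨ q) ∨ ◇□(p → ¬r)), 0
2. ◇(◇¬q ∨ q) ∨ ◇□(p → ¬r), 1
3. ◇□(p → ¬r), 1
4. □(p → ¬r), 2
5. p → ¬r, 2
6. ¬r, 2
Accessibility: 0R0, 0R1, 0R2, 1R1, 1R2, 2R2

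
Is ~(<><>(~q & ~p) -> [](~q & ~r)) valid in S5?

Invalid (countermodel exists)

Tableau for the negation <><>(~q & ~p) -> [](~q & ~r):
1. <><>(~q & ~p) -> [](~q & ~r), 0
2. [](~q & ~r), 0
3. ~q & ~r, 0
4. ~q, 0
5. ~r, 0
Accessibility: 0R0
The negation has an open branch (countermodel exists).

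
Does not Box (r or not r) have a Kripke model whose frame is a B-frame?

No, unsatisfiable

1. not Box (r or not r), u
2. not (r or not r), v
3. not r, v
4. r, v
Accessibility: uRu, uRv, vRu, vRv
Branch closes: r and not r both at v.
(One branch shown.) All branches close.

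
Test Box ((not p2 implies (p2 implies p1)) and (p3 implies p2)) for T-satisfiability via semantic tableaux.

1. Box ((not p2 implies (p2 implies p1)) and (p3 implies p2)), u
2. (not p2 implies (p2 implies p1)) and (p3 implies p2), u
3. not p2 implies (p2 implies p1), u
4. p3 implies p2, u
5. p2 implies p1, u
6. p2, u
7. p1, u
Accessibility: uRu

Yes, satisfiable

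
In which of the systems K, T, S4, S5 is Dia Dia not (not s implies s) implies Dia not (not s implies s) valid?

S4, S5

S4-tableau for the negation not (Dia Dia not (not s implies s) implies Dia not (not s implies s)):
1. not (Dia Dia not (not s implies s) implies Dia not (not s implies s)), 0
2. Dia Dia not (not s implies s), 0
3. not Dia not (not s implies s), 0
4. not s implies s, 0
5. s, 0
6. Dia not (not s implies s), 1
7. not s implies s, 1
8. s, 1
9. not (not s implies s), 2
10. not s, 2
11. not s implies s, 2
12. s, 2
Accessibility: 0R0, 0R1, 0R2, 1R1, 1R2, 2R2
Branch closes: s and not s both at 2.
Every branch closes (one shown): valid in S4, hence also in S5 (every theorem of S4 is a theorem of S5).
T-tableau for the negation not (Dia Dia not (not s implies s) implies Dia not (not s implies s)):
1. not (Dia Dia not (not s implies s) implies Dia not (not s implies s)), 0
2. Dia Dia not (not s implies s), 0
3. not Dia not (not s implies s), 0
4. not s implies s, 0
5. s, 0
6. Dia not (not s implies s), 1
7. not s implies s, 1
8. s, 1
9. not (not s implies s), 2
10. not s, 2
Accessibility: 0R0, 0R1, 1R1, 1R2, 2R2
Complete open branch: countermodel on a T-frame, so not valid in T, nor in K (the same frame is also a K-frame).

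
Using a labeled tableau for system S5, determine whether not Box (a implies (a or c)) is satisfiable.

1. not Box (a implies (a or c)), 0
2. not (a implies (a or c)), 1
3. a, 1
4. not (a or c), 1
5. not a, 1
6. not c, 1
Accessibility: 0R0, 0R1, 1R0, 1R1
Branch closes: a and not a both at 1.
(One branch shown.) All branches close.

No, unsatisfiable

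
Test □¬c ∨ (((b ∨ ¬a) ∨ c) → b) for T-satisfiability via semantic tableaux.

Yes, satisfiable

1. □¬c ∨ (((b ∨ ¬a) ∨ c) → b), u
2. ((b ∨ ¬a) ∨ c) → b, u
3. b, u
Accessibility: uRu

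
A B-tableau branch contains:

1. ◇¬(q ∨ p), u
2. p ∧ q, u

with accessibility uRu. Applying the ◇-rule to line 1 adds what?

a fresh world v with uRv, and ¬(q ∨ p) at v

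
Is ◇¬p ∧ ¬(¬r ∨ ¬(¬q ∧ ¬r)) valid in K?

Tableau for the negation ¬(◇¬p ∧ ¬(¬r ∨ ¬(¬q ∧ ¬r))):
1. ¬(◇¬p ∧ ¬(¬r ∨ ¬(¬q ∧ ¬r))), 0
2. ¬r ∨ ¬(¬q ∧ ¬r), 0
3. ¬(¬q ∧ ¬r), 0
4. r, 0
The negation has an open branch (countermodel exists).

Invalid (countermodel exists)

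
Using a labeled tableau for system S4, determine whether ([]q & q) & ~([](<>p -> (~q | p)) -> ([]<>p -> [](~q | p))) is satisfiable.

Unsatisfiable

1. ([]q & q) & ~([](<>p -> (~q | p)) -> ([]<>p -> [](~q | p))), 0
2. []q & q, 0
3. ~([](<>p -> (~q | p)) -> ([]<>p -> [](~q | p))), 0
4. []q, 0
5. q, 0
6. [](<>p -> (~q | p)), 0
7. ~([]<>p -> [](~q | p)), 0
8. []<>p, 0
9. ~[](~q | p), 0
10. <>p -> (~q | p), 0
11. <>p, 0
12. ~q | p, 0
13. p, 0
14. ~(~q | p), 1
15. q, 1
16. ~p, 1
17. <>p -> (~q | p), 1
18. <>p, 1
19. ~<>p, 1
20. p, 2
21. q, 2
22. <>p -> (~q | p), 2
23. <>p, 2
24. ~q | p, 2
25. p, 3
26. q, 3
27. <>p -> (~q | p), 3
28. <>p, 3
29. ~p, 3
Accessibility: 0R0, 0R1, 0R2, 0R3, 1R1, 1R3, 2R2, 3R3
Branch closes: p and ~p both at 3.
Every branch closes; the branch above is one of them.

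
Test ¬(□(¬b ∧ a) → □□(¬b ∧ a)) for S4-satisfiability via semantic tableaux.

Unsatisfiable (every branch closes)

1. ¬(□(¬b ∧ a) → □□(¬b ∧ a)), w0
2. □(¬b ∧ a), w0
3. ¬□□(¬b ∧ a), w0
4. ¬b ∧ a, w0
5. ¬b, w0
6. a, w0
7. ¬□(¬b ∧ a), w1
8. ¬b ∧ a, w1
9. ¬b, w1
10. a, w1
11. ¬(¬b ∧ a), w2
12. ¬b ∧ a, w2
13. ¬b, w2
14. a, w2
15. ¬a, w2
Accessibility: w0Rw0, w0Rw1, w0Rw2, w1Rw1, w1Rw2, w2Rw2
Branch closes: a and ¬a both at w2.
(One branch shown.) All branches close.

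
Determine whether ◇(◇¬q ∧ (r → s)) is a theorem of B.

Invalid (countermodel exists)

Tableau for the negation ¬◇(◇¬q ∧ (r → s)):
1. ¬◇(◇¬q ∧ (r → s)), w0
2. ¬(◇¬q ∧ (r → s)), w0   [¬◇-rule on 1 via w0Rw0]
3. ¬(r → s), w0   [¬∧-rule on 2 (branches; this branch)]
4. r, w0   [¬→-rule on 3]
5. ¬s, w0   [¬→-rule on 3]
Accessibility: w0Rw0
The negation has an open branch (countermodel exists).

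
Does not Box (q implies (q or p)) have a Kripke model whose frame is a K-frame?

1. not Box (q implies (q or p)), u
2. not (q implies (q or p)), v
3. q, v
4. not (q or p), v
5. not q, v
6. not p, v
Accessibility: uRv
Branch closes: q and not q both at v.
(One branch shown.) All branches close.

Unsatisfiable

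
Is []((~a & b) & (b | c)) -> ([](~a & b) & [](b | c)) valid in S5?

Yes, valid

Tableau for the negation ~([]((~a & b) & (b | c)) -> ([](~a & b) & [](b | c))):
1. ~([]((~a & b) & (b | c)) -> ([](~a & b) & [](b | c))), w0
2. []((~a & b) & (b | c)), w0
3. ~([](~a & b) & [](b | c)), w0
4. (~a & b) & (b | c), w0
5. ~a & b, w0
6. b | c, w0
7. ~a, w0
8. b, w0
9. ~[](b | c), w0
10. c, w0
11. ~(b | c), w1
12. ~b, w1
13. ~c, w1
14. (~a & b) & (b | c), w1
15. ~a & b, w1
16. b | c, w1
17. ~a, w1
18. b, w1
Accessibility: w0Rw0, w0Rw1, w1Rw0, w1Rw1
Branch closes: b and ~b both at w1.
All branches of the negation close; one closing branch shown above.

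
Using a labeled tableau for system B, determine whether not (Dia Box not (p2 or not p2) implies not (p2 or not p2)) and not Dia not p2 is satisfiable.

Unsatisfiable

1. not (Dia Box not (p2 or not p2) implies not (p2 or not p2)) and not Dia not p2, u
2. not (Dia Box not (p2 or not p2) implies not (p2 or not p2)), u   [and-rule on 1]
3. not Dia not p2, u   [and-rule on 1]
4. Dia Box not (p2 or not p2), u   [neg-implies-rule on 2]
5. p2 or not p2, u   [neg-implies-rule on 2]
6. p2, u   [neg-Dia-rule on 3 via uRu]
7. Box not (p2 or not p2), v   [Dia-rule on 4: fresh world v, uRv]
8. p2, v   [neg-Dia-rule on 3 via uRv]
9. not (p2 or not p2), u   [Box-rule on 7 via vRu]
10. not p2, u   [neg-or-rule on 9]
Accessibility: uRu, uRv, vRu, vRv
Branch closes: p2 and not p2 both at u.
Every branch closes; the branch above is one of them.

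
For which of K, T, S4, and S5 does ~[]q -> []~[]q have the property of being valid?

S4-tableau for the negation ~(~[]q -> []~[]q):
1. ~(~[]q -> []~[]q), w0
2. ~[]q, w0
3. ~[]~[]q, w0
4. ~q, w1
5. []q, w2
6. q, w2
Accessibility: w0Rw0, w0Rw1, w0Rw2, w1Rw1, w2Rw2
Complete open branch: countermodel on an S4-frame, so not valid in S4, nor in K, T (the same frame is also a K-frame and a T-frame).
S5-tableau for the negation ~(~[]q -> []~[]q):
1. ~(~[]q -> []~[]q), w0
2. ~[]q, w0
3. ~[]~[]q, w0
4. ~q, w1
5. []q, w2
6. q, w0
7. q, w1
Accessibility: w0Rw0, w0Rw1, w0Rw2, w1Rw0, w1Rw1, w1Rw2, w2Rw0, w2Rw1, w2Rw2
Branch closes: q and ~q both at w1.
Every branch closes (one shown): valid in S5.

S5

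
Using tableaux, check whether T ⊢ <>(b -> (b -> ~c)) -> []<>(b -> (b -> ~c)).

Tableau for the negation ~(<>(b -> (b -> ~c)) -> []<>(b -> (b -> ~c))):
1. ~(<>(b -> (b -> ~c)) -> []<>(b -> (b -> ~c))), u
2. <>(b -> (b -> ~c)), u
3. ~[]<>(b -> (b -> ~c)), u
4. b -> (b -> ~c), v
5. b -> ~c, v
6. ~c, v
7. ~<>(b -> (b -> ~c)), w
8. ~(b -> (b -> ~c)), w
9. b, w
10. ~(b -> ~c), w
11. c, w
Accessibility: uRu, uRv, uRw, vRv, wRw
The negation has an open branch (countermodel exists).

Not valid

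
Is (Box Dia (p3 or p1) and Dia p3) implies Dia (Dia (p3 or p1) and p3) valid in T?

Tableau for the negation not ((Box Dia (p3 or p1) and Dia p3) implies Dia (Dia (p3 or p1) and p3)):
1. not ((Box Dia (p3 or p1) and Dia p3) implies Dia (Dia (p3 or p1) and p3)), u
2. Box Dia (p3 or p1) and Dia p3, u
3. not Dia (Dia (p3 or p1) and p3), u
4. Box Dia (p3 or p1), u
5. Dia p3, u
6. not (Dia (p3 or p1) and p3), u
7. Dia (p3 or p1), u
8. not Dia (p3 or p1), u
9. not (p3 or p1), u
10. not p3, u
11. not p1, u
12. p3, v
13. not (Dia (p3 or p1) and p3), v
14. Dia (p3 or p1), v
15. not (p3 or p1), v
16. not p3, v
17. not p1, v
Accessibility: uRu, uRv, vRv
Branch closes: p3 and not p3 both at v.
All branches of the negation close; one closing branch shown above.

Valid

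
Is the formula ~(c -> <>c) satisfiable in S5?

1. ~(c -> <>c), u
2. c, u
3. ~<>c, u
4. ~c, u
Accessibility: uRu
Branch closes: c and ~c both at u.
Every branch closes; the branch above is one of them.

Unsatisfiable (every branch closes)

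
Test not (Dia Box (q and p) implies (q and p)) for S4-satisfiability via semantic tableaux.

1. not (Dia Box (q and p) implies (q and p)), 0
2. Dia Box (q and p), 0
3. not (q and p), 0
4. not p, 0
5. Box (q and p), 1
6. q and p, 1
7. q, 1
8. p, 1
Accessibility: 0R0, 0R1, 1R1

Satisfiable (open branch found)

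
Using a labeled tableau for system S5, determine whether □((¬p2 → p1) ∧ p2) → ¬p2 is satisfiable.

Satisfiable

1. □((¬p2 → p1) ∧ p2) → ¬p2, 0
2. ¬p2, 0
Accessibility: 0R0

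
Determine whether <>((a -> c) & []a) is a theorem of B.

Invalid (countermodel exists)

Tableau for the negation ~<>((a -> c) & []a):
1. ~<>((a -> c) & []a), u
2. ~((a -> c) & []a), u
3. ~[]a, u
4. ~a, v
5. ~((a -> c) & []a), v
6. ~[]a, v
7. ~a, w
Accessibility: uRu, uRv, vRu, vRv, vRw, wRv, wRw
The negation has an open branch (countermodel exists).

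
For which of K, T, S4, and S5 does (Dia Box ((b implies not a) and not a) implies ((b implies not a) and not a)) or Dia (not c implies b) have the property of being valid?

S5

S5-tableau for the negation not ((Dia Box ((b implies not a) and not a) implies ((b implies not a) and not a)) or Dia (not c implies b)):
1. not ((Dia Box ((b implies not a) and not a) implies ((b implies not a) and not a)) or Dia (not c implies b)), 0
2. not (Dia Box ((b implies not a) and not a) implies ((b implies not a) and not a)), 0
3. not Dia (not c implies b), 0
4. Dia Box ((b implies not a) and not a), 0
5. not ((b implies not a) and not a), 0
6. not (not c implies b), 0
7. not c, 0
8. not b, 0
9. a, 0
10. Box ((b implies not a) and not a), 1
11. not (not c implies b), 1
12. not c, 1
13. not b, 1
14. (b implies not a) and not a, 0
15. b implies not a, 0
16. not a, 0
Accessibility: 0R0, 0R1, 1R0, 1R1
Branch closes: a and not a both at 0.
Every branch closes (one shown): valid in S5.
S4-tableau for the negation not ((Dia Box ((b implies not a) and not a) implies ((b implies not a) and not a)) or Dia (not c implies b)):
1. not ((Dia Box ((b implies not a) and not a) implies ((b implies not a) and not a)) or Dia (not c implies b)), 0
2. not (Dia Box ((b implies not a) and not a) implies ((b implies not a) and not a)), 0
3. not Dia (not c implies b), 0
4. Dia Box ((b implies not a) and not a), 0
5. not ((b implies not a) and not a), 0
6. not (not c implies b), 0
7. not c, 0
8. not b, 0
9. a, 0
10. Box ((b implies not a) and not a), 1
11. not (not c implies b), 1
12. not c, 1
13. not b, 1
14. (b implies not a) and not a, 1
15. b implies not a, 1
16. not a, 1
Accessibility: 0R0, 0R1, 1R1
Complete open branch: countermodel on an S4-frame, so not valid in S4, nor in K, T (the same frame is also a K-frame and a T-frame).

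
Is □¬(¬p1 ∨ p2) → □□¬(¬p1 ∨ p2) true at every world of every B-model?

No, not valid

Tableau for the negation ¬(□¬(¬p1 ∨ p2) → □□¬(¬p1 ∨ p2)):
1. ¬(□¬(¬p1 ∨ p2) → □□¬(¬p1 ∨ p2)), u
2. □¬(¬p1 ∨ p2), u
3. ¬□□¬(¬p1 ∨ p2), u
4. ¬(¬p1 ∨ p2), u
5. p1, u
6. ¬p2, u
7. ¬□¬(¬p1 ∨ p2), v
8. ¬(¬p1 ∨ p2), v
9. p1, v
10. ¬p2, v
11. ¬p1 ∨ p2, w
12. p2, w
Accessibility: uRu, uRv, vRu, vRv, vRw, wRv, wRw
The negation has an open branch (countermodel exists).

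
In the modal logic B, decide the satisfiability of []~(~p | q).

1. []~(~p | q), w0
2. ~(~p | q), w0
3. p, w0
4. ~q, w0
Accessibility: w0Rw0

Satisfiable (open branch found)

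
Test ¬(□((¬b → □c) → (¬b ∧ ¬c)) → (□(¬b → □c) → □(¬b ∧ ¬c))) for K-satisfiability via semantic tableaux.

1. ¬(□((¬b → □c) → (¬b ∧ ¬c)) → (□(¬b → □c) → □(¬b ∧ ¬c))), u
2. □((¬b → □c) → (¬b ∧ ¬c)), u
3. ¬(□(¬b → □c) → □(¬b ∧ ¬c)), u
4. □(¬b → □c), u
5. ¬□(¬b ∧ ¬c), u
6. ¬(¬b ∧ ¬c), v
7. (¬b → □c) → (¬b ∧ ¬c), v
8. ¬b → □c, v
9. c, v
10. ¬(¬b → □c), v
11. ¬b, v
12. ¬□c, v
13. □c, v
14. ¬c, w
15. c, w
Accessibility: uRv, vRw
Branch closes: c and ¬c both at w.
(One branch shown.) All branches close.

Unsatisfiable (every branch closes)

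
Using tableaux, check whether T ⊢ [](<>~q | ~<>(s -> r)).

Tableau for the negation ~[](<>~q | ~<>(s -> r)):
1. ~[](<>~q | ~<>(s -> r)), u
2. ~(<>~q | ~<>(s -> r)), v
3. ~<>~q, v
4. <>(s -> r), v
5. q, v
6. s -> r, w
7. q, w
8. r, w
Accessibility: uRu, uRv, vRv, vRw, wRw
The negation has an open branch (countermodel exists).

No, not valid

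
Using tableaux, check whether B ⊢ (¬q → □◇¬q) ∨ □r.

Valid in B

Tableau for the negation ¬((¬q → □◇¬q) ∨ □r):
1. ¬((¬q → □◇¬q) ∨ □r), 0
2. ¬(¬q → □◇¬q), 0   [¬∨-rule on 1]
3. ¬□r, 0   [¬∨-rule on 1]
4. ¬q, 0   [¬→-rule on 2]
5. ¬□◇¬q, 0   [¬→-rule on 2]
6. ¬r, 1   [¬□-rule on 3: fresh world 1, 0R1]
7. ¬◇¬q, 2   [¬□-rule on 5: fresh world 2, 0R2]
8. q, 0   [¬◇-rule on 7 via 2R0]
Accessibility: 0R0, 0R1, 0R2, 1R0, 1R1, 2R0, 2R2
Branch closes: q and ¬q both at 0.
Every branch of the negation's tableau closes; the branch above is one of them.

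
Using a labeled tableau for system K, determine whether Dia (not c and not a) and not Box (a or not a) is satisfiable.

No, unsatisfiable

1. Dia (not c and not a) and not Box (a or not a), w0
2. Dia (not c and not a), w0
3. not Box (a or not a), w0
4. not c and not a, w1
5. not c, w1
6. not a, w1
7. not (a or not a), w2
8. not a, w2
9. a, w2
Accessibility: w0Rw1, w0Rw2
Branch closes: a and not a both at w2.
Every branch closes; the branch above is one of them.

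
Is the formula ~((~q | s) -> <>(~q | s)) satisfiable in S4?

1. ~((~q | s) -> <>(~q | s)), u
2. ~q | s, u   [~->-rule on 1]
3. ~<>(~q | s), u   [~->-rule on 1]
4. ~(~q | s), u   [~<>-rule on 3 via uRu]
5. q, u   [~|-rule on 4]
6. ~s, u   [~|-rule on 4]
7. s, u   [|-rule on 2 (branches; this branch)]
Accessibility: uRu
Branch closes: s and ~s both at u.
(One branch shown.) All branches close.

Unsatisfiable (every branch closes)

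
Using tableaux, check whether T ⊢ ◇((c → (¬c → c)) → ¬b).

Tableau for the negation ¬◇((c → (¬c → c)) → ¬b):
1. ¬◇((c → (¬c → c)) → ¬b), 0
2. ¬((c → (¬c → c)) → ¬b), 0
3. c → (¬c → c), 0
4. b, 0
5. ¬c → c, 0
6. c, 0
Accessibility: 0R0
The negation has an open branch (countermodel exists).

Invalid (countermodel exists)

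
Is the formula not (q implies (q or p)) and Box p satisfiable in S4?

1. not (q implies (q or p)) and Box p, w0
2. not (q implies (q or p)), w0
3. Box p, w0
4. q, w0
5. not (q or p), w0
6. not q, w0
7. not p, w0
Accessibility: w0Rw0
Branch closes: q and not q both at w0.
All branches of the tableau close; one closing branch shown above.

No, unsatisfiable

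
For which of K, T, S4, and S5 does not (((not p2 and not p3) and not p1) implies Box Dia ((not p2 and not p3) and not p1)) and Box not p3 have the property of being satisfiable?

S4-tableau for the formula:
1. not (((not p2 and not p3) and not p1) implies Box Dia ((not p2 and not p3) and not p1)) and Box not p3, 0
2. not (((not p2 and not p3) and not p1) implies Box Dia ((not p2 and not p3) and not p1)), 0
3. Box not p3, 0
4. (not p2 and not p3) and not p1, 0
5. not Box Dia ((not p2 and not p3) and not p1), 0
6. not p2 and not p3, 0
7. not p1, 0
8. not p2, 0
9. not p3, 0
10. not Dia ((not p2 and not p3) and not p1), 1
11. not p3, 1
12. not ((not p2 and not p3) and not p1), 1
13. p1, 1
Accessibility: 0R0, 0R1, 1R1
Complete open branch: satisfiable in S4, hence also in K, T (this S4-model is also a K-model and a T-model).
S5-tableau for the formula:
1. not (((not p2 and not p3) and not p1) implies Box Dia ((not p2 and not p3) and not p1)) and Box not p3, 0
2. not (((not p2 and not p3) and not p1) implies Box Dia ((not p2 and not p3) and not p1)), 0
3. Box not p3, 0
4. (not p2 and not p3) and not p1, 0
5. not Box Dia ((not p2 and not p3) and not p1), 0
6. not p2 and not p3, 0
7. not p1, 0
8. not p2, 0
9. not p3, 0
10. not Dia ((not p2 and not p3) and not p1), 1
11. not p3, 1
12. not ((not p2 and not p3) and not p1), 0
13. not ((not p2 and not p3) and not p1), 1
14. not (not p2 and not p3), 0
15. p1, 1
16. p3, 0
Accessibility: 0R0, 0R1, 1R0, 1R1
Branch closes: p3 and not p3 both at 0.
Every branch closes (one shown): unsatisfiable in S5.

K, T, S4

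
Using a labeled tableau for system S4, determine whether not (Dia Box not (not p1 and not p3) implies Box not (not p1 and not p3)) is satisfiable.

Satisfiable (open branch found)

1. not (Dia Box not (not p1 and not p3) implies Box not (not p1 and not p3)), 0
2. Dia Box not (not p1 and not p3), 0
3. not Box not (not p1 and not p3), 0
4. Box not (not p1 and not p3), 1
5. not (not p1 and not p3), 1
6. p3, 1
7. not p1 and not p3, 2
8. not p1, 2
9. not p3, 2
Accessibility: 0R0, 0R1, 0R2, 1R1, 2R2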